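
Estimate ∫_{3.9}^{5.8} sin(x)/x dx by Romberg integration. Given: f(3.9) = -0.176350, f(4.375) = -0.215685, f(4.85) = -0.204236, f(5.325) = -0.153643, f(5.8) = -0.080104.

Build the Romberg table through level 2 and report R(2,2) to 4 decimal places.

R(0,0) (trapezoid, 1 panel, h=1.9000): -0.243631
R(1,0) (trapezoid, 2 panels, h=0.9500): -0.315840
R(2,0) (trapezoid, 4 panels, h=0.4750): -0.333351
R(1,1) = -0.315840 + (-0.315840 − (-0.243631))/3 = -0.339910
R(2,1) = -0.333351 + (-0.333351 − (-0.315840))/3 = -0.339188
R(2,2) = -0.339188 + (-0.339188 − (-0.339910))/15 = -0.339140

-0.3391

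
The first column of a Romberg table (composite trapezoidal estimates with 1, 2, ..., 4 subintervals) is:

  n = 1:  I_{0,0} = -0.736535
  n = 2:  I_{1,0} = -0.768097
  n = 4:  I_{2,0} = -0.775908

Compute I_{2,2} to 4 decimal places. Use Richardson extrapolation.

I_{1,1} = -0.768097 + (-0.768097 − (-0.736535))/3 = -0.778618
I_{2,1} = -0.775908 + (-0.775908 − (-0.768097))/3 = -0.778512
I_{2,2} = -0.778512 + (-0.778512 − (-0.778618))/15 = -0.778505

-0.7785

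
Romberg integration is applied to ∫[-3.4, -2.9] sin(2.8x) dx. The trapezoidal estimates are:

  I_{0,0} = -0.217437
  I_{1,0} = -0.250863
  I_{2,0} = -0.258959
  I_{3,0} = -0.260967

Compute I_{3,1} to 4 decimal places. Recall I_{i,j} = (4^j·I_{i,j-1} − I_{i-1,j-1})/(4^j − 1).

I_{3,1} = -0.260967 + (-0.260967 − (-0.258959))/3 = -0.261636

-0.2616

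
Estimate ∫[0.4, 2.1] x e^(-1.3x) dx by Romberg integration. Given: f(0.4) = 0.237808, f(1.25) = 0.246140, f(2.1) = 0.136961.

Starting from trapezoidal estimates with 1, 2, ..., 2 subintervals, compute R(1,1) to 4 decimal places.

R(0,0) (trapezoid, 1 panel, h=1.7000): 0.318554
R(1,0) (trapezoid, 2 panels, h=0.8500): 0.368496
R(1,1) = 0.368496 + (0.368496 − 0.318554)/3 = 0.385143

0.3851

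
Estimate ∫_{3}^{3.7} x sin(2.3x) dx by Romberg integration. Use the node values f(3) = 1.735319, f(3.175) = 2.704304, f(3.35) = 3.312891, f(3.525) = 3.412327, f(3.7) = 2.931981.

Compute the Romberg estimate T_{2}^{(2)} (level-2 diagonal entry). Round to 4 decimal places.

2.0857

T_{0}^{(0)} (trapezoid, 1 panel, h=0.7000): 1.633555
T_{1}^{(0)} (trapezoid, 2 panels, h=0.3500): 1.976289
T_{2}^{(0)} (trapezoid, 4 panels, h=0.1750): 2.058555
T_{1}^{(1)} = 1.976289 + (1.976289 − 1.633555)/3 = 2.090534
T_{2}^{(1)} = 2.058555 + (2.058555 − 1.976289)/3 = 2.085977
T_{2}^{(2)} = 2.085977 + (2.085977 − 2.090534)/15 = 2.085673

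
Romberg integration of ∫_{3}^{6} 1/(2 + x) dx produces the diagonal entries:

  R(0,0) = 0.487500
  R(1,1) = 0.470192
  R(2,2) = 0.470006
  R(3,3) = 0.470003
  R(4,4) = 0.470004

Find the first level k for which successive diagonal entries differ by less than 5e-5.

|R(1,1) − R(0,0)| = 0.017308 ≥ 5e-5
|R(2,2) − R(1,1)| = 0.000186 ≥ 5e-5
|R(3,3) − R(2,2)| = 0.000003 < 5e-5

k = 3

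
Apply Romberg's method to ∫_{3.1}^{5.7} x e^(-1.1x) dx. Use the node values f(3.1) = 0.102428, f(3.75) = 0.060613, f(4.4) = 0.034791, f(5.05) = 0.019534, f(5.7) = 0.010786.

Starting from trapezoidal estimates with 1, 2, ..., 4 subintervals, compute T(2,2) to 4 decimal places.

T(0,0) (trapezoid, 1 panel, h=2.6000): 0.147178
T(1,0) (trapezoid, 2 panels, h=1.3000): 0.118817
T(2,0) (trapezoid, 4 panels, h=0.6500): 0.111504
T(1,1) = 0.118817 + (0.118817 − 0.147178)/3 = 0.109363
T(2,1) = 0.111504 + (0.111504 − 0.118817)/3 = 0.109066
T(2,2) = 0.109066 + (0.109066 − 0.109363)/15 = 0.109046

0.1090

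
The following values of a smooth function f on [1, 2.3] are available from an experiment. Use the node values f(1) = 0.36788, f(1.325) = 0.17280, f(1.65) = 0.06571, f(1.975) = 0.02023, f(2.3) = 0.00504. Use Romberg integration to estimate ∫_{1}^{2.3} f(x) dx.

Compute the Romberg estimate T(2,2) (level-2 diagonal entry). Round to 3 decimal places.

0.138

T(0,0) (trapezoid, 1 panel, h=1.3000): 0.24240
T(1,0) (trapezoid, 2 panels, h=0.6500): 0.16391
T(2,0) (trapezoid, 4 panels, h=0.3250): 0.14469
T(1,1) = 0.16391 + (0.16391 − 0.24240)/3 = 0.13775
T(2,1) = 0.14469 + (0.14469 − 0.16391)/3 = 0.13828
T(2,2) = 0.13828 + (0.13828 − 0.13775)/15 = 0.13832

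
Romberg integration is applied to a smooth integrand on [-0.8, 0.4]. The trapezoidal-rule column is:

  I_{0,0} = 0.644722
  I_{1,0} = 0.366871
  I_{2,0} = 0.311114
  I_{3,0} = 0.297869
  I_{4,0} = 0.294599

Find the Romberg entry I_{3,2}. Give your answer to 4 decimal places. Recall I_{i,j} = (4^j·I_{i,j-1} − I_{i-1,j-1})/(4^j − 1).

0.2935

Richardson extrapolation on the trapezoidal column (denominator 4−1=3):
I_{2,1} = (4·0.311114 − 0.366871) / 3 = 0.292528
I_{3,1} = (4·0.297869 − 0.311114) / 3 = 0.293454
I_{3,2} = (16·0.293454 − 0.292528) / 15 = 0.293516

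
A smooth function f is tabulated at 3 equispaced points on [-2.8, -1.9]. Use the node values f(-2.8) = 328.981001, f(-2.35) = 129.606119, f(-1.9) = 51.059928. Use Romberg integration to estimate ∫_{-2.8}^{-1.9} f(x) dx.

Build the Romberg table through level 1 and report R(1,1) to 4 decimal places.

134.7698

R(0,0) (trapezoid, 1 panel, h=0.9000): 171.018418
R(1,0) (trapezoid, 2 panels, h=0.4500): 143.831963
R(1,1) = 143.831963 + (143.831963 − 171.018418)/3 = 134.769811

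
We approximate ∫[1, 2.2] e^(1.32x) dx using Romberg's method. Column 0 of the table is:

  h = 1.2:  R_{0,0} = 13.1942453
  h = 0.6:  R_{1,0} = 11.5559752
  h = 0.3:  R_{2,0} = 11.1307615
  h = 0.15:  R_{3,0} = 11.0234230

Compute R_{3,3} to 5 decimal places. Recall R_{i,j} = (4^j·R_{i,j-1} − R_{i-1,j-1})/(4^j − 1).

Richardson extrapolation on the trapezoidal column (denominator 4−1=3):
R_{1,1} = (4·11.5559752 − 13.1942453) / 3 = 11.0098852
R_{2,1} = 11.1307615 + (11.1307615 − 11.5559752)/3 = 10.9890236
R_{3,1} = 11.0234230 + (11.0234230 − 11.1307615)/3 = 10.9876435
R_{2,2} = 10.9890236 + (10.9890236 − 11.0098852)/15 = 10.9876328
R_{3,2} = 10.9876435 + (10.9876435 − 10.9890236)/15 = 10.9875515
R_{3,3} = 10.9875515 + (10.9875515 − 10.9876328)/63 = 10.9875502
(Column j=1 coincides with Simpson's rule on the same nodes.)

10.98755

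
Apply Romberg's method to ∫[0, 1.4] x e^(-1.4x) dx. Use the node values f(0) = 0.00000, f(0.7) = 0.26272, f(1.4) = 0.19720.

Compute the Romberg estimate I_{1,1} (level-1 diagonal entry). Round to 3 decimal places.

0.291

I_{0,0} (trapezoid, 1 panel, h=1.4000): 0.13804
I_{1,0} (trapezoid, 2 panels, h=0.7000): 0.25292
I_{1,1} = 0.25292 + (0.25292 − 0.13804)/3 = 0.29121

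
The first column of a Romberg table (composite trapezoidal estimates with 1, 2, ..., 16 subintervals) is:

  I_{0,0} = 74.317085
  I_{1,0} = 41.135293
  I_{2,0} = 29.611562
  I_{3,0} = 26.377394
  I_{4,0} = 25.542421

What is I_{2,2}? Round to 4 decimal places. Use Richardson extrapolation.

25.4834

Richardson extrapolation on the trapezoidal column (denominator 4−1=3):
I_{1,1} = (4·41.135293 − 74.317085) / 3 = 30.074696
I_{2,1} = 29.611562 + (29.611562 − 41.135293)/3 = 25.770318
I_{2,2} = 25.770318 + (25.770318 − 30.074696)/15 = 25.483359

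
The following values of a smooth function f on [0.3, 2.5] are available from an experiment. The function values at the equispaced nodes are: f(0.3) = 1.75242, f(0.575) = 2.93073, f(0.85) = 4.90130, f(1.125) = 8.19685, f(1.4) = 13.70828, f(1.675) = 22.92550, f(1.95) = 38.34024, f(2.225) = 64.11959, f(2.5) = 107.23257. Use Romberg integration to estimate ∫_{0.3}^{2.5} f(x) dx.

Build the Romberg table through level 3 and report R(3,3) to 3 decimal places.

R(0,0) (trapezoid, 1 panel, h=2.2000): 119.88349
R(1,0) (trapezoid, 2 panels, h=1.1000): 75.02085
R(2,0) (trapezoid, 4 panels, h=0.5500): 61.29327
R(3,0) (trapezoid, 8 panels, h=0.2750): 57.64412
R(1,1) = 75.02085 + (75.02085 − 119.88349)/3 = 60.06664
R(2,1) = 61.29327 + (61.29327 − 75.02085)/3 = 56.71741
R(3,1) = 57.64412 + (57.64412 − 61.29327)/3 = 56.42774
R(2,2) = 56.71741 + (56.71741 − 60.06664)/15 = 56.49413
R(3,2) = 56.42774 + (56.42774 − 56.71741)/15 = 56.40843
R(3,3) = 56.40843 + (56.40843 − 56.49413)/63 = 56.40707

56.407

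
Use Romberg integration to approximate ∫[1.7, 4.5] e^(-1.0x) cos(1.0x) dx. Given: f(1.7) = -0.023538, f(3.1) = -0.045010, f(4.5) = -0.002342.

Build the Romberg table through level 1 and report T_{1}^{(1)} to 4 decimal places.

-0.0961

T_{0}^{(0)} (trapezoid, 1 panel, h=2.8000): -0.036232
T_{1}^{(0)} (trapezoid, 2 panels, h=1.4000): -0.081130
T_{1}^{(1)} = -0.081130 + (-0.081130 − (-0.036232))/3 = -0.096096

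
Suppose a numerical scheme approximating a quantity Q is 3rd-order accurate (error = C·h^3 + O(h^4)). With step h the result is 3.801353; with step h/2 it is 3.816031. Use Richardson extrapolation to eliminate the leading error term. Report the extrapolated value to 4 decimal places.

The leading error scales as h^3; refining by a factor of 2 reduces it by 2^3 = 8.
Extrapolated value = (8·A(h/2) − A(h)) / (8 − 1)
= (8·3.816031 − 3.801353) / 7
= 26.726895 / 7 = 3.818128

3.8181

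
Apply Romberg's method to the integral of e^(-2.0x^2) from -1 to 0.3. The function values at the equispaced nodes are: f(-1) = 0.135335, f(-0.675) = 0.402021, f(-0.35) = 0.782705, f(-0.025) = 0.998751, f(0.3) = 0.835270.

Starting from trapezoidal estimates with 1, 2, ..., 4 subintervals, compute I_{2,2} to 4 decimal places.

I_{0,0} (trapezoid, 1 panel, h=1.3000): 0.630893
I_{1,0} (trapezoid, 2 panels, h=0.6500): 0.824205
I_{2,0} (trapezoid, 4 panels, h=0.3250): 0.867353
I_{1,1} = 0.824205 + (0.824205 − 0.630893)/3 = 0.888642
I_{2,1} = 0.867353 + (0.867353 − 0.824205)/3 = 0.881736
I_{2,2} = 0.881736 + (0.881736 − 0.888642)/15 = 0.881276

0.8813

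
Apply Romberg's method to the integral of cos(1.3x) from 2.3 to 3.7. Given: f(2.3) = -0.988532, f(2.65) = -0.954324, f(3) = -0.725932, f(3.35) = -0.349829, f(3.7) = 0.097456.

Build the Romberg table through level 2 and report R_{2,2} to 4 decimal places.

R_{0,0} (trapezoid, 1 panel, h=1.4000): -0.623753
R_{1,0} (trapezoid, 2 panels, h=0.7000): -0.820029
R_{2,0} (trapezoid, 4 panels, h=0.3500): -0.866468
R_{1,1} = -0.820029 + (-0.820029 − (-0.623753))/3 = -0.885454
R_{2,1} = -0.866468 + (-0.866468 − (-0.820029))/3 = -0.881948
R_{2,2} = -0.881948 + (-0.881948 − (-0.885454))/15 = -0.881714

-0.8817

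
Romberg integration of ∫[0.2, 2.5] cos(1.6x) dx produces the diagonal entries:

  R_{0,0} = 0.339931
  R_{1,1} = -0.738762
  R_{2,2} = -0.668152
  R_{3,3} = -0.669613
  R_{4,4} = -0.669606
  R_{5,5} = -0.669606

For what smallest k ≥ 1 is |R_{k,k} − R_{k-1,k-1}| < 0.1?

k = 2

|R_{1,1} − R_{0,0}| = 1.078693 ≥ 0.1
|R_{2,2} − R_{1,1}| = 0.070610 < 0.1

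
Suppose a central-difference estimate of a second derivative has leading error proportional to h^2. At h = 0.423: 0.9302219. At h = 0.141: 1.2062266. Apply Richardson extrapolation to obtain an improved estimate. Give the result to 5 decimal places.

Extrapolated value = (9·A(h/3) − A(h)) / (9 − 1)
= (9·1.2062266 − 0.9302219) / 8
= 9.9258175 / 8 = 1.2407272

1.24073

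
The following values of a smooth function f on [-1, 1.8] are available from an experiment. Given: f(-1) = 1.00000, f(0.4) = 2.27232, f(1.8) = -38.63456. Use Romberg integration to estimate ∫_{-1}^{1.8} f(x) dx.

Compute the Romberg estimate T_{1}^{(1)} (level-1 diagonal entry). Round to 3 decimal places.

T_{0}^{(0)} (trapezoid, 1 panel, h=2.8000): -52.68838
T_{1}^{(0)} (trapezoid, 2 panels, h=1.4000): -23.16294
T_{1}^{(1)} = -23.16294 + (-23.16294 − (-52.68838))/3 = -13.32113

-13.321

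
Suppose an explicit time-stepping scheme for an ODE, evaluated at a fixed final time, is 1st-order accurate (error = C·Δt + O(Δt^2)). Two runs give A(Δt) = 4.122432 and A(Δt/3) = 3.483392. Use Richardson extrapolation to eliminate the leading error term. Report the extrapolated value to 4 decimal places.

The leading error scales as Δt; refining by a factor of 3 reduces it by 3^1 = 3.
Extrapolated value = (3·A(Δt/3) − A(Δt)) / (3 − 1)
= (3·3.483392 − 4.122432) / 2
= 6.327744 / 2 = 3.163872

3.1639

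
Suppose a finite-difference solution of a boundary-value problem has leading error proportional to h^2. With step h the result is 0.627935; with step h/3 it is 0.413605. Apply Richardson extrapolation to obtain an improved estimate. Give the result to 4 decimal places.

0.3868

Extrapolated value = (9·A(h/3) − A(h)) / (9 − 1)
= (9·0.413605 − 0.627935) / 8
= 3.094510 / 8 = 0.386814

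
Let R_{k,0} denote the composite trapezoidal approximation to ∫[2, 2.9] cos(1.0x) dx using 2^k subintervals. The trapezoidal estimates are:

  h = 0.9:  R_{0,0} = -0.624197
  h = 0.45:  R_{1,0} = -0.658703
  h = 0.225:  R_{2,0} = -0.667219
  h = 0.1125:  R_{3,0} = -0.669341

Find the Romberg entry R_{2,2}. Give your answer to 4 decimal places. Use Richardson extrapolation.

Richardson extrapolation on the trapezoidal column (denominator 4−1=3):
R_{1,1} = -0.658703 + (-0.658703 − (-0.624197))/3 = -0.670205
R_{2,1} = -0.667219 + (-0.667219 − (-0.658703))/3 = -0.670058
R_{2,2} = (16·(-0.670058) − (-0.670205)) / 15 = -0.670048
(Column j=1 coincides with Simpson's rule on the same nodes.)

-0.6700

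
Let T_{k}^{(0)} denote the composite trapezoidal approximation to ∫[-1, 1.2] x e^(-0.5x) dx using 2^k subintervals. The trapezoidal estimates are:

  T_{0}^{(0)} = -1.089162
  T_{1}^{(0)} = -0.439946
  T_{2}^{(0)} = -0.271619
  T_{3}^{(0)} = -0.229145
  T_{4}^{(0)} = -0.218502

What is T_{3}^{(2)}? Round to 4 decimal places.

Richardson extrapolation on the trapezoidal column (denominator 4−1=3):
T_{2}^{(1)} = (4·(-0.271619) − (-0.439946)) / 3 = -0.215510
T_{3}^{(1)} = -0.229145 + (-0.229145 − (-0.271619))/3 = -0.214987
T_{3}^{(2)} = -0.214987 + (-0.214987 − (-0.215510))/15 = -0.214952

-0.2150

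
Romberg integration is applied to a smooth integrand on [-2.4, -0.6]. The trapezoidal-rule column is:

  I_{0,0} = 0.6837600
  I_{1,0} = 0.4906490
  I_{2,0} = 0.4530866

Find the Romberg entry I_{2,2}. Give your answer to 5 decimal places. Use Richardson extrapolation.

0.44152

I_{1,1} = 0.4906490 + (0.4906490 − 0.6837600)/3 = 0.4262787
I_{2,1} = 0.4530866 + (0.4530866 − 0.4906490)/3 = 0.4405658
I_{2,2} = 0.4405658 + (0.4405658 − 0.4262787)/15 = 0.4415183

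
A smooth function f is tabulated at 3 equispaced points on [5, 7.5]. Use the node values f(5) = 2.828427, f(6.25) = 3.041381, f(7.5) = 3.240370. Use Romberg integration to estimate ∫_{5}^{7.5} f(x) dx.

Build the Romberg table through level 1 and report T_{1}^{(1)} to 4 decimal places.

T_{0}^{(0)} (trapezoid, 1 panel, h=2.5000): 7.585996
T_{1}^{(0)} (trapezoid, 2 panels, h=1.2500): 7.594724
T_{1}^{(1)} = 7.594724 + (7.594724 − 7.585996)/3 = 7.597633

7.5976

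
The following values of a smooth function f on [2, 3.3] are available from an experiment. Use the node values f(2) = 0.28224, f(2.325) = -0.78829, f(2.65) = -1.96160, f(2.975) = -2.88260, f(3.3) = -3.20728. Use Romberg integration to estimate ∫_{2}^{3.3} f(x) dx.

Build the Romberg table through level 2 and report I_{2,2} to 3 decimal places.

I_{0,0} (trapezoid, 1 panel, h=1.3000): -1.90128
I_{1,0} (trapezoid, 2 panels, h=0.6500): -2.22568
I_{2,0} (trapezoid, 4 panels, h=0.3250): -2.30588
I_{1,1} = -2.22568 + (-2.22568 − (-1.90128))/3 = -2.33381
I_{2,1} = -2.30588 + (-2.30588 − (-2.22568))/3 = -2.33261
I_{2,2} = -2.33261 + (-2.33261 − (-2.33381))/15 = -2.33253

-2.333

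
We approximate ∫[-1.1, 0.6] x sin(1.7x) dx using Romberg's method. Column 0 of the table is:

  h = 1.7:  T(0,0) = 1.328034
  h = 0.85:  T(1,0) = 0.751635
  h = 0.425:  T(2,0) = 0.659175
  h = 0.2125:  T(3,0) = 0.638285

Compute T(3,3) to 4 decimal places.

Richardson extrapolation on the trapezoidal column (denominator 4−1=3):
T(1,1) = (4·0.751635 − 1.328034) / 3 = 0.559502
T(2,1) = 0.659175 + (0.659175 − 0.751635)/3 = 0.628355
T(3,1) = (4·0.638285 − 0.659175) / 3 = 0.631322
T(2,2) = (16·0.628355 − 0.559502) / 15 = 0.632945
T(3,2) = (16·0.631322 − 0.628355) / 15 = 0.631520
T(3,3) = (64·0.631520 − 0.632945) / 63 = 0.631497

0.6315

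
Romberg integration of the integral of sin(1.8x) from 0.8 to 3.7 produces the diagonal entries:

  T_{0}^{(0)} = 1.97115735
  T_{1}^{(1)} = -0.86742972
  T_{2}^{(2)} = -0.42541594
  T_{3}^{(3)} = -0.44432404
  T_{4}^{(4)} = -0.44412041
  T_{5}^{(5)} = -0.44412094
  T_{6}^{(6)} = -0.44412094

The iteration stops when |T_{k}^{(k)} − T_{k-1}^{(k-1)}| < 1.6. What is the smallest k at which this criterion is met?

k = 2

|T_{1}^{(1)} − T_{0}^{(0)}| = 2.83858707 ≥ 1.6
|T_{2}^{(2)} − T_{1}^{(1)}| = 0.44201378 < 1.6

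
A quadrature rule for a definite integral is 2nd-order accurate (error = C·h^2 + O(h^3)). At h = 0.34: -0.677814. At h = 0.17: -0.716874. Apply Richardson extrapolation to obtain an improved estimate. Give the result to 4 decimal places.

The leading error scales as h^2; refining by a factor of 2 reduces it by 2^2 = 4.
Extrapolated value = (4·A(h/2) − A(h)) / (4 − 1)
= (4·(-0.716874) − (-0.677814)) / 3
= -2.189682 / 3 = -0.729894

-0.7299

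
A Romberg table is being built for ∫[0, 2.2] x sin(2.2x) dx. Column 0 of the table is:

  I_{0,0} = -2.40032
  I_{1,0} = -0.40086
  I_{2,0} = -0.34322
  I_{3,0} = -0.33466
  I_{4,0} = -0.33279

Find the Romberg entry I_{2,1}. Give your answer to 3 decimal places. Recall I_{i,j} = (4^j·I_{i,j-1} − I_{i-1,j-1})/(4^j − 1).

Richardson extrapolation on the trapezoidal column (denominator 4−1=3):
I_{2,1} = (4·(-0.34322) − (-0.40086)) / 3 = -0.32401
(Column j=1 coincides with Simpson's rule on the same nodes.)

-0.324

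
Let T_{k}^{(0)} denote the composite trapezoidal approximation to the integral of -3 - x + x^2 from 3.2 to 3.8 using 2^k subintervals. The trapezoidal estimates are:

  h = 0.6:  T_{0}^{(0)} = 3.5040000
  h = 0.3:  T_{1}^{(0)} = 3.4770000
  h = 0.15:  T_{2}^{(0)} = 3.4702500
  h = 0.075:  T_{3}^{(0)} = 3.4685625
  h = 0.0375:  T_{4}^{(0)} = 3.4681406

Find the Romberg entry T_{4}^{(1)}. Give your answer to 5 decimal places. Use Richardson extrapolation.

3.46800

Richardson extrapolation on the trapezoidal column (denominator 4−1=3):
T_{4}^{(1)} = 3.4681406 + (3.4681406 − 3.4685625)/3 = 3.4680000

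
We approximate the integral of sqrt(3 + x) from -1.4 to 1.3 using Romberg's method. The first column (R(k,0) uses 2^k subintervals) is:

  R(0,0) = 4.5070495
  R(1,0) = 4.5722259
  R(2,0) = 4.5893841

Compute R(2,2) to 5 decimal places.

4.59518

R(1,1) = (4·4.5722259 − 4.5070495) / 3 = 4.5939514
R(2,1) = (4·4.5893841 − 4.5722259) / 3 = 4.5951035
R(2,2) = 4.5951035 + (4.5951035 − 4.5939514)/15 = 4.5951803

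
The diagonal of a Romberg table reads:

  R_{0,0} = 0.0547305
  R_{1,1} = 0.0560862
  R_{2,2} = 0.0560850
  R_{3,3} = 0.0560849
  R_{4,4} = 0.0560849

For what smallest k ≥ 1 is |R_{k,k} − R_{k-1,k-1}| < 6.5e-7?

k = 3

|R_{1,1} − R_{0,0}| = 0.0013557 ≥ 6.5e-7
|R_{2,2} − R_{1,1}| = 0.0000012 ≥ 6.5e-7
|R_{3,3} − R_{2,2}| = 0.0000001 < 6.5e-7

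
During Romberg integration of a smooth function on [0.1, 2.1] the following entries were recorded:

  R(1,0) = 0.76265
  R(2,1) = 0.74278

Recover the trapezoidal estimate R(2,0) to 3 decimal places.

From R(2,1) = (4·R(2,0) − R(1,0))/3, solve for R(2,0):
4·R(2,0) = 3·0.74278 + 0.76265 = 2.99099
R(2,0) = 0.74775

0.748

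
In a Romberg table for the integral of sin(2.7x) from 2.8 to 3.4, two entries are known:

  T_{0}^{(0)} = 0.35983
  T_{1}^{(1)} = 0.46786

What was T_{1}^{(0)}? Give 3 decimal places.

0.441

From T_{1}^{(1)} = (4·T_{1}^{(0)} − T_{0}^{(0)})/3, solve for T_{1}^{(0)}:
4·T_{1}^{(0)} = 3·0.46786 + 0.35983 = 1.76341
T_{1}^{(0)} = 0.44085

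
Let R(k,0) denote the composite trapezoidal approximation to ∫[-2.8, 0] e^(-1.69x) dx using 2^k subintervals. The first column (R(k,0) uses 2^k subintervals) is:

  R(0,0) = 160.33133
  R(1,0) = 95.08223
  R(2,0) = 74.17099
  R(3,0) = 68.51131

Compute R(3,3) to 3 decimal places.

66.583

Richardson extrapolation on the trapezoidal column (denominator 4−1=3):
R(1,1) = 95.08223 + (95.08223 − 160.33133)/3 = 73.33253
R(2,1) = (4·74.17099 − 95.08223) / 3 = 67.20058
R(3,1) = 68.51131 + (68.51131 − 74.17099)/3 = 66.62475
R(2,2) = 67.20058 + (67.20058 − 73.33253)/15 = 66.79178
R(3,2) = 66.62475 + (66.62475 − 67.20058)/15 = 66.58636
R(3,3) = 66.58636 + (66.58636 − 66.79178)/63 = 66.58310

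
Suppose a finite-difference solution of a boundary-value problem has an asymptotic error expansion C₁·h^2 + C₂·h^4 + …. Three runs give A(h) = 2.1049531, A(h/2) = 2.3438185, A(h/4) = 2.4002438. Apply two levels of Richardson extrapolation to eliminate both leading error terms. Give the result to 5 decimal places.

First eliminate the h^2 term (factor 2^2 = 4):
  B₁ = (4·2.3438185 − 2.1049531)/3 = 2.4234403
  B₂ = (4·2.4002438 − 2.3438185)/3 = 2.4190522
Then eliminate the h^4 term (factor 2^4 = 16):
  (16·2.4190522 − 2.4234403)/15 = 2.4187597

2.41876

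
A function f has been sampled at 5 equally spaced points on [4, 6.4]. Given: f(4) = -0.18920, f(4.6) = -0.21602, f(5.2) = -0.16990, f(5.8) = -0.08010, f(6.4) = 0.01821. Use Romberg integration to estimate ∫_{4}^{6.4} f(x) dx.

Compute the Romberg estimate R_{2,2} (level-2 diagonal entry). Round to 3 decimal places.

R_{0,0} (trapezoid, 1 panel, h=2.4000): -0.20519
R_{1,0} (trapezoid, 2 panels, h=1.2000): -0.30647
R_{2,0} (trapezoid, 4 panels, h=0.6000): -0.33091
R_{1,1} = -0.30647 + (-0.30647 − (-0.20519))/3 = -0.34023
R_{2,1} = -0.33091 + (-0.33091 − (-0.30647))/3 = -0.33906
R_{2,2} = -0.33906 + (-0.33906 − (-0.34023))/15 = -0.33898

-0.339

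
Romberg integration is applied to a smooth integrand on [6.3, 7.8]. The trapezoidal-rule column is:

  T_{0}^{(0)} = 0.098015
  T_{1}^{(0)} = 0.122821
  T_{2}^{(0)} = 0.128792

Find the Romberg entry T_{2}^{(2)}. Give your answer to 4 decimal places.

0.1308

T_{1}^{(1)} = (4·0.122821 − 0.098015) / 3 = 0.131090
T_{2}^{(1)} = 0.128792 + (0.128792 − 0.122821)/3 = 0.130782
T_{2}^{(2)} = 0.130782 + (0.130782 − 0.131090)/15 = 0.130761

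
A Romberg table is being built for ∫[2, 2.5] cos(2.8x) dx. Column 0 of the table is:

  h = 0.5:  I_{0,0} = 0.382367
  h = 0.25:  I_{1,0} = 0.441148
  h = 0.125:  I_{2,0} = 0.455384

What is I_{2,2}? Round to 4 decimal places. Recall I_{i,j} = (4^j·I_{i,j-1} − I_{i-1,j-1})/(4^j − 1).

Richardson extrapolation on the trapezoidal column (denominator 4−1=3):
I_{1,1} = (4·0.441148 − 0.382367) / 3 = 0.460742
I_{2,1} = 0.455384 + (0.455384 − 0.441148)/3 = 0.460129
I_{2,2} = (16·0.460129 − 0.460742) / 15 = 0.460088

0.4601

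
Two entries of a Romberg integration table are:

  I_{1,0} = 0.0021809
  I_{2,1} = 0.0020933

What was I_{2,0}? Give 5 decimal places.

0.00212

From I_{2,1} = (4·I_{2,0} − I_{1,0})/3, solve for I_{2,0}:
4·I_{2,0} = 3·0.0020933 + 0.0021809 = 0.0084608
I_{2,0} = 0.0021152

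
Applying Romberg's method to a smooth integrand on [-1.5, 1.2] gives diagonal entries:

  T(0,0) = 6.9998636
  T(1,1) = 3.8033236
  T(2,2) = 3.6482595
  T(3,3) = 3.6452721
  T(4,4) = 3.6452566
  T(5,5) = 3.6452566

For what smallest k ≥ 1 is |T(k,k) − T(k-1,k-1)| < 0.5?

k = 2

|T(1,1) − T(0,0)| = 3.1965400 ≥ 0.5
|T(2,2) − T(1,1)| = 0.1550641 < 0.5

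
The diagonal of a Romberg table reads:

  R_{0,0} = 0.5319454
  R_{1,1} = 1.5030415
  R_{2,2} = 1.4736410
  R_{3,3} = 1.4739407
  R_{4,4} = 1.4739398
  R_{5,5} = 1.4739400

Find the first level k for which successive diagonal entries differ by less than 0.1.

|R_{1,1} − R_{0,0}| = 0.9710961 ≥ 0.1
|R_{2,2} − R_{1,1}| = 0.0294005 < 0.1

k = 2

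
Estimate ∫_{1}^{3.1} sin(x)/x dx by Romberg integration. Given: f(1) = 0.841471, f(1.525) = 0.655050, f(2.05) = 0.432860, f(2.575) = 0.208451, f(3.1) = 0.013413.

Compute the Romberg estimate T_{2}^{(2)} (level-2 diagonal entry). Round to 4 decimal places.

T_{0}^{(0)} (trapezoid, 1 panel, h=2.1000): 0.897628
T_{1}^{(0)} (trapezoid, 2 panels, h=1.0500): 0.903317
T_{2}^{(0)} (trapezoid, 4 panels, h=0.5250): 0.904997
T_{1}^{(1)} = 0.903317 + (0.903317 − 0.897628)/3 = 0.905213
T_{2}^{(1)} = 0.904997 + (0.904997 − 0.903317)/3 = 0.905557
T_{2}^{(2)} = 0.905557 + (0.905557 − 0.905213)/15 = 0.905580

0.9056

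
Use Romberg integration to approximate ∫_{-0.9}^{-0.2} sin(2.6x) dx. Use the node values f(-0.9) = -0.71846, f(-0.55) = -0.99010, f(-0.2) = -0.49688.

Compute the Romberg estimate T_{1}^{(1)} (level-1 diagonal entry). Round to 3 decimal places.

-0.604

T_{0}^{(0)} (trapezoid, 1 panel, h=0.7000): -0.42537
T_{1}^{(0)} (trapezoid, 2 panels, h=0.3500): -0.55922
T_{1}^{(1)} = -0.55922 + (-0.55922 − (-0.42537))/3 = -0.60384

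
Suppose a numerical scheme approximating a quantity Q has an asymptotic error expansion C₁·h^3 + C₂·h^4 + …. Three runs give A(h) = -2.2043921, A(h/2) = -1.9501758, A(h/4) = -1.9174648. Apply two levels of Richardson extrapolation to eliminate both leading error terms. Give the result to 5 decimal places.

First eliminate the h^3 term (factor 2^3 = 8):
  B₁ = (8·(-1.9501758) − (-2.2043921))/7 = -1.9138592
  B₂ = (8·(-1.9174648) − (-1.9501758))/7 = -1.9127918
Then eliminate the h^4 term (factor 2^4 = 16):
  (16·(-1.9127918) − (-1.9138592))/15 = -1.9127206

-1.91272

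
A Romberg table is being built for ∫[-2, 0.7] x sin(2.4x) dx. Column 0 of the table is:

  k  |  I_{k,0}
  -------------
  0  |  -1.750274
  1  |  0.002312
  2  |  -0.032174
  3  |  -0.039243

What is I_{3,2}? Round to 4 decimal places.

Richardson extrapolation on the trapezoidal column (denominator 4−1=3):
I_{2,1} = -0.032174 + (-0.032174 − 0.002312)/3 = -0.043669
I_{3,1} = -0.039243 + (-0.039243 − (-0.032174))/3 = -0.041599
I_{3,2} = -0.041599 + (-0.041599 − (-0.043669))/15 = -0.041461
(Column j=1 coincides with Simpson's rule on the same nodes.)

-0.0415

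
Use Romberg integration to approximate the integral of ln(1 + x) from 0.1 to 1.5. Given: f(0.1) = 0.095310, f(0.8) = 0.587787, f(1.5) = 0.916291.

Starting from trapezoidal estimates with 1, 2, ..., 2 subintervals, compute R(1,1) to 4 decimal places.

0.7846

R(0,0) (trapezoid, 1 panel, h=1.4000): 0.708121
R(1,0) (trapezoid, 2 panels, h=0.7000): 0.765511
R(1,1) = 0.765511 + (0.765511 − 0.708121)/3 = 0.784641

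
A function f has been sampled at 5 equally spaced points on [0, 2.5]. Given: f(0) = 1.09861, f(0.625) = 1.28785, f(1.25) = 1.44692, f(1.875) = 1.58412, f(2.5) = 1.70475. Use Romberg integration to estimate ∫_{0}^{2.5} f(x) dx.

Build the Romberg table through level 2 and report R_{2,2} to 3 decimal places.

R_{0,0} (trapezoid, 1 panel, h=2.5000): 3.50420
R_{1,0} (trapezoid, 2 panels, h=1.2500): 3.56075
R_{2,0} (trapezoid, 4 panels, h=0.6250): 3.57536
R_{1,1} = 3.56075 + (3.56075 − 3.50420)/3 = 3.57960
R_{2,1} = 3.57536 + (3.57536 − 3.56075)/3 = 3.58023
R_{2,2} = 3.58023 + (3.58023 − 3.57960)/15 = 3.58027

3.580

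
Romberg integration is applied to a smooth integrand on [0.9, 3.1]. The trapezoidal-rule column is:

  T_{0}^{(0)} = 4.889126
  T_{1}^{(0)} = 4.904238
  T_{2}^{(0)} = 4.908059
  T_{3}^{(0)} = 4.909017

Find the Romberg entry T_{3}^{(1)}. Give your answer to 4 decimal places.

4.9093

T_{3}^{(1)} = 4.909017 + (4.909017 − 4.908059)/3 = 4.909336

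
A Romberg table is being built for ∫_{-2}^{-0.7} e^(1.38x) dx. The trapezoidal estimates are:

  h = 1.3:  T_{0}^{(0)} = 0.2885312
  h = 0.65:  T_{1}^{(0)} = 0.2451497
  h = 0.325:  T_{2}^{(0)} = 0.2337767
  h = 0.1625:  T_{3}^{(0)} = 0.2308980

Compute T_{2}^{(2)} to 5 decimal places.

0.22994

Richardson extrapolation on the trapezoidal column (denominator 4−1=3):
T_{1}^{(1)} = (4·0.2451497 − 0.2885312) / 3 = 0.2306892
T_{2}^{(1)} = (4·0.2337767 − 0.2451497) / 3 = 0.2299857
T_{2}^{(2)} = 0.2299857 + (0.2299857 − 0.2306892)/15 = 0.2299388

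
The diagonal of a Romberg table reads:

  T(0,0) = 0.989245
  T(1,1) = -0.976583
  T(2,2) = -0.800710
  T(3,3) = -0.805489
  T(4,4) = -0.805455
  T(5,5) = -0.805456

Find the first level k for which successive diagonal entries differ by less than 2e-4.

k = 4

|T(1,1) − T(0,0)| = 1.965828 ≥ 2e-4
|T(2,2) − T(1,1)| = 0.175873 ≥ 2e-4
|T(3,3) − T(2,2)| = 0.004779 ≥ 2e-4
|T(4,4) − T(3,3)| = 0.000034 < 2e-4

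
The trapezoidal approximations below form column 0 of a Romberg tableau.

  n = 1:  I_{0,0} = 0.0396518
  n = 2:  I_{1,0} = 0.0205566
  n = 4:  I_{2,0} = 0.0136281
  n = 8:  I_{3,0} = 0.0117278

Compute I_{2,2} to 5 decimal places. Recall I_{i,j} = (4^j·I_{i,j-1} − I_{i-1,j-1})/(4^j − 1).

I_{1,1} = 0.0205566 + (0.0205566 − 0.0396518)/3 = 0.0141915
I_{2,1} = 0.0136281 + (0.0136281 − 0.0205566)/3 = 0.0113186
I_{2,2} = 0.0113186 + (0.0113186 − 0.0141915)/15 = 0.0111271

0.01113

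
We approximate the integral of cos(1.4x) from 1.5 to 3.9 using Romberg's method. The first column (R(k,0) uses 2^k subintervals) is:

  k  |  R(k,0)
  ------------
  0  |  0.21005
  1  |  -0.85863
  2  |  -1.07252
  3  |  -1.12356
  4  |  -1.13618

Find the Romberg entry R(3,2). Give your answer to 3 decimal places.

-1.140

Richardson extrapolation on the trapezoidal column (denominator 4−1=3):
R(2,1) = (4·(-1.07252) − (-0.85863)) / 3 = -1.14382
R(3,1) = (4·(-1.12356) − (-1.07252)) / 3 = -1.14057
R(3,2) = -1.14057 + (-1.14057 − (-1.14382))/15 = -1.14035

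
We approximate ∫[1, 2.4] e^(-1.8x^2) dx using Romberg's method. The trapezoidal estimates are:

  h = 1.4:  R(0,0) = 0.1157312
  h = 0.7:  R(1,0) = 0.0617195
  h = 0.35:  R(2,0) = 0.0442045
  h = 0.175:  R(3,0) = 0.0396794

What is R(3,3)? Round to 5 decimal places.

0.03816

Richardson extrapolation on the trapezoidal column (denominator 4−1=3):
R(1,1) = 0.0617195 + (0.0617195 − 0.1157312)/3 = 0.0437156
R(2,1) = (4·0.0442045 − 0.0617195) / 3 = 0.0383662
R(3,1) = 0.0396794 + (0.0396794 − 0.0442045)/3 = 0.0381710
R(2,2) = (16·0.0383662 − 0.0437156) / 15 = 0.0380096
R(3,2) = (16·0.0381710 − 0.0383662) / 15 = 0.0381580
R(3,3) = 0.0381580 + (0.0381580 − 0.0380096)/63 = 0.0381604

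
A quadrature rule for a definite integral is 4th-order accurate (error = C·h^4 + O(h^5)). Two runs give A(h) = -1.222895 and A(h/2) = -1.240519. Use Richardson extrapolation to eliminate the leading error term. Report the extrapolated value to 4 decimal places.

Extrapolated value = (16·A(h/2) − A(h)) / (16 − 1)
= (16·(-1.240519) − (-1.222895)) / 15
= -18.625409 / 15 = -1.241694

-1.2417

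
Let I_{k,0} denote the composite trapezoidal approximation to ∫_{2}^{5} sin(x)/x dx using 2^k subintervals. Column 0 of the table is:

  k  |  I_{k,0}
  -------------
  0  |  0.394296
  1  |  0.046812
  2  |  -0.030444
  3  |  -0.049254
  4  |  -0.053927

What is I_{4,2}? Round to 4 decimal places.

Richardson extrapolation on the trapezoidal column (denominator 4−1=3):
I_{3,1} = (4·(-0.049254) − (-0.030444)) / 3 = -0.055524
I_{4,1} = -0.053927 + (-0.053927 − (-0.049254))/3 = -0.055485
I_{4,2} = -0.055485 + (-0.055485 − (-0.055524))/15 = -0.055482
(Column j=1 coincides with Simpson's rule on the same nodes.)

-0.0555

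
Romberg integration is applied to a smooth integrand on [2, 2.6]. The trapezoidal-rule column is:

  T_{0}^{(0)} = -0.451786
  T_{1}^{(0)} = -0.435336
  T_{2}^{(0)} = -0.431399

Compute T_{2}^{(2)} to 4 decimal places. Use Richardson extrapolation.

-0.4301

Richardson extrapolation on the trapezoidal column (denominator 4−1=3):
T_{1}^{(1)} = (4·(-0.435336) − (-0.451786)) / 3 = -0.429853
T_{2}^{(1)} = -0.431399 + (-0.431399 − (-0.435336))/3 = -0.430087
T_{2}^{(2)} = (16·(-0.430087) − (-0.429853)) / 15 = -0.430103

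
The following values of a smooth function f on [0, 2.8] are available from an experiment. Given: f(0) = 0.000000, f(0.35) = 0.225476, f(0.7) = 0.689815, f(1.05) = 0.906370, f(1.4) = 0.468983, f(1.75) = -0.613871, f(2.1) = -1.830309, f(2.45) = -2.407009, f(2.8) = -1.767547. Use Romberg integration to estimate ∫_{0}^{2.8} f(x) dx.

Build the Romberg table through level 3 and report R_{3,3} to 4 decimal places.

R_{0,0} (trapezoid, 1 panel, h=2.8000): -2.474566
R_{1,0} (trapezoid, 2 panels, h=1.4000): -0.580707
R_{2,0} (trapezoid, 4 panels, h=0.7000): -1.088699
R_{3,0} (trapezoid, 8 panels, h=0.3500): -1.205511
R_{1,1} = -0.580707 + (-0.580707 − (-2.474566))/3 = 0.050579
R_{2,1} = -1.088699 + (-1.088699 − (-0.580707))/3 = -1.258030
R_{3,1} = -1.205511 + (-1.205511 − (-1.088699))/3 = -1.244448
R_{2,2} = -1.258030 + (-1.258030 − 0.050579)/15 = -1.345271
R_{3,2} = -1.244448 + (-1.244448 − (-1.258030))/15 = -1.243543
R_{3,3} = -1.243543 + (-1.243543 − (-1.345271))/63 = -1.241928

-1.2419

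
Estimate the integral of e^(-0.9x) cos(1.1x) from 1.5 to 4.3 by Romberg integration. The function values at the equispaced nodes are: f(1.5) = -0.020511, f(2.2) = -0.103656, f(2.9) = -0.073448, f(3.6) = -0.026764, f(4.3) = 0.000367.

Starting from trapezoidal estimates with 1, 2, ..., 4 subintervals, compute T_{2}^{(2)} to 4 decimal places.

-0.1616

T_{0}^{(0)} (trapezoid, 1 panel, h=2.8000): -0.028202
T_{1}^{(0)} (trapezoid, 2 panels, h=1.4000): -0.116928
T_{2}^{(0)} (trapezoid, 4 panels, h=0.7000): -0.149758
T_{1}^{(1)} = -0.116928 + (-0.116928 − (-0.028202))/3 = -0.146503
T_{2}^{(1)} = -0.149758 + (-0.149758 − (-0.116928))/3 = -0.160701
T_{2}^{(2)} = -0.160701 + (-0.160701 − (-0.146503))/15 = -0.161648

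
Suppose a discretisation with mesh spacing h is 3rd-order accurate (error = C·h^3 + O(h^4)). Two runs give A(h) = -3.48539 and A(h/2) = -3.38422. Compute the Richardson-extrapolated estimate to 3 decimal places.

The leading error scales as h^3; refining by a factor of 2 reduces it by 2^3 = 8.
Extrapolated value = (8·A(h/2) − A(h)) / (8 − 1)
= (8·(-3.38422) − (-3.48539)) / 7
= -23.58837 / 7 = -3.36977

-3.370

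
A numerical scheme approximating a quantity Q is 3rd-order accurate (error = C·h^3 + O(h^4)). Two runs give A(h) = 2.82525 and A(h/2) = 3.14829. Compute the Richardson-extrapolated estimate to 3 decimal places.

The leading error scales as h^3; refining by a factor of 2 reduces it by 2^3 = 8.
Extrapolated value = (8·A(h/2) − A(h)) / (8 − 1)
= (8·3.14829 − 2.82525) / 7
= 22.36107 / 7 = 3.19444

3.194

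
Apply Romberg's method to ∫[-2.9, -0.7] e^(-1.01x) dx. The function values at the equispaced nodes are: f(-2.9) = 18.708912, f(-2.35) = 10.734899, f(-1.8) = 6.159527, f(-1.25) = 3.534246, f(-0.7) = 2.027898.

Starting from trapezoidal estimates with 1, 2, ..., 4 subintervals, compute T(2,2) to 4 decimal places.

16.5167

T(0,0) (trapezoid, 1 panel, h=2.2000): 22.810491
T(1,0) (trapezoid, 2 panels, h=1.1000): 18.180725
T(2,0) (trapezoid, 4 panels, h=0.5500): 16.938392
T(1,1) = 18.180725 + (18.180725 − 22.810491)/3 = 16.637470
T(2,1) = 16.938392 + (16.938392 − 18.180725)/3 = 16.524281
T(2,2) = 16.524281 + (16.524281 − 16.637470)/15 = 16.516735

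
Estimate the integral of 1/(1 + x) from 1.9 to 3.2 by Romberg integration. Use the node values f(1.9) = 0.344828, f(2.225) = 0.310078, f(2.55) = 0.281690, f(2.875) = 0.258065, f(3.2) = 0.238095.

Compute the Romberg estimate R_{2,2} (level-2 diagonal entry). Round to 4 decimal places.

0.3704

R_{0,0} (trapezoid, 1 panel, h=1.3000): 0.378900
R_{1,0} (trapezoid, 2 panels, h=0.6500): 0.372548
R_{2,0} (trapezoid, 4 panels, h=0.3250): 0.370921
R_{1,1} = 0.372548 + (0.372548 − 0.378900)/3 = 0.370431
R_{2,1} = 0.370921 + (0.370921 − 0.372548)/3 = 0.370379
R_{2,2} = 0.370379 + (0.370379 − 0.370431)/15 = 0.370376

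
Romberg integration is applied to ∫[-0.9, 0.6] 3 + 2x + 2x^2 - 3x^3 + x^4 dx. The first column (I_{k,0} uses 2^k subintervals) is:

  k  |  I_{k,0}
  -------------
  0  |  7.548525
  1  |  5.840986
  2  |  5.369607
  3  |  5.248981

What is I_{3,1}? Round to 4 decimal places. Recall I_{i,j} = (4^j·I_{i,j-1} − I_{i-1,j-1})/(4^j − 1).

Richardson extrapolation on the trapezoidal column (denominator 4−1=3):
I_{3,1} = 5.248981 + (5.248981 − 5.369607)/3 = 5.208772

5.2088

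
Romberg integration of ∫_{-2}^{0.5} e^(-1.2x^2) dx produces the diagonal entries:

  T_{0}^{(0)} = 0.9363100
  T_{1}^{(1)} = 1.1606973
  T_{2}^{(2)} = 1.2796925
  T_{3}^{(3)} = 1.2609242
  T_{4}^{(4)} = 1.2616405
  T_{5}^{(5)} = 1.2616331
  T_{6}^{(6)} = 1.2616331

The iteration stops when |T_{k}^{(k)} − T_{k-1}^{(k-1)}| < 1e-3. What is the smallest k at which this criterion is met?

|T_{1}^{(1)} − T_{0}^{(0)}| = 0.2243873 ≥ 1e-3
|T_{2}^{(2)} − T_{1}^{(1)}| = 0.1189952 ≥ 1e-3
|T_{3}^{(3)} − T_{2}^{(2)}| = 0.0187683 ≥ 1e-3
|T_{4}^{(4)} − T_{3}^{(3)}| = 0.0007163 < 1e-3

k = 4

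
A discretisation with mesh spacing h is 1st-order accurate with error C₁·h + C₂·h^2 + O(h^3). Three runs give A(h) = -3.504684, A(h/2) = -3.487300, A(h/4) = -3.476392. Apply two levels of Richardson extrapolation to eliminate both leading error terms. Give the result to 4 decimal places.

First eliminate the h term (factor 2^1 = 2):
  B₁ = (2·(-3.487300) − (-3.504684))/1 = -3.469916
  B₂ = (2·(-3.476392) − (-3.487300))/1 = -3.465484
Then eliminate the h^2 term (factor 2^2 = 4):
  (4·(-3.465484) − (-3.469916))/3 = -3.464007

-3.4640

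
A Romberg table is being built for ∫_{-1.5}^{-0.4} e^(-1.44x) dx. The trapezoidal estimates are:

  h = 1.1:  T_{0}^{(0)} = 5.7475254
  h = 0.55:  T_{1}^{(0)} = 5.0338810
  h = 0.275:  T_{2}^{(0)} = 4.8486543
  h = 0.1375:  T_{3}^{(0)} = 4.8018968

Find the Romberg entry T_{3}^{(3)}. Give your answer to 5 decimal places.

4.78627

T_{1}^{(1)} = 5.0338810 + (5.0338810 − 5.7475254)/3 = 4.7959995
T_{2}^{(1)} = (4·4.8486543 − 5.0338810) / 3 = 4.7869121
T_{3}^{(1)} = (4·4.8018968 − 4.8486543) / 3 = 4.7863110
T_{2}^{(2)} = (16·4.7869121 − 4.7959995) / 15 = 4.7863063
T_{3}^{(2)} = 4.7863110 + (4.7863110 − 4.7869121)/15 = 4.7862709
T_{3}^{(3)} = (64·4.7862709 − 4.7863063) / 63 = 4.7862703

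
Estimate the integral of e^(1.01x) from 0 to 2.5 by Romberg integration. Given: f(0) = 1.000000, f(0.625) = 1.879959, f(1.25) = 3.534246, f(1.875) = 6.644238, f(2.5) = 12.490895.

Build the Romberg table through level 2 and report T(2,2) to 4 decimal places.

T(0,0) (trapezoid, 1 panel, h=2.5000): 16.863619
T(1,0) (trapezoid, 2 panels, h=1.2500): 12.849617
T(2,0) (trapezoid, 4 panels, h=0.6250): 11.752432
T(1,1) = 12.849617 + (12.849617 − 16.863619)/3 = 11.511616
T(2,1) = 11.752432 + (11.752432 − 12.849617)/3 = 11.386704
T(2,2) = 11.386704 + (11.386704 − 11.511616)/15 = 11.378377

11.3784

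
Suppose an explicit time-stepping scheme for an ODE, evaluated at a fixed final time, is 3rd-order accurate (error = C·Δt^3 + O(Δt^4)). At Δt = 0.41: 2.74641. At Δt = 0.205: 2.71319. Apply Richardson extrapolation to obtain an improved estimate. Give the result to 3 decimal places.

2.708

Extrapolated value = (8·A(Δt/2) − A(Δt)) / (8 − 1)
= (8·2.71319 − 2.74641) / 7
= 18.95911 / 7 = 2.70844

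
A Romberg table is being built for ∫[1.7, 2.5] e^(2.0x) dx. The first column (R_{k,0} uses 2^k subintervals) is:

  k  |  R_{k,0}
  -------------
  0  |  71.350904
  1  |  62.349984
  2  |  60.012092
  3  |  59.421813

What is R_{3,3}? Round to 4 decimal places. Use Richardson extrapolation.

59.2245

R_{1,1} = 62.349984 + (62.349984 − 71.350904)/3 = 59.349677
R_{2,1} = (4·60.012092 − 62.349984) / 3 = 59.232795
R_{3,1} = (4·59.421813 − 60.012092) / 3 = 59.225053
R_{2,2} = (16·59.232795 − 59.349677) / 15 = 59.225003
R_{3,2} = 59.225053 + (59.225053 − 59.232795)/15 = 59.224537
R_{3,3} = 59.224537 + (59.224537 − 59.225003)/63 = 59.224530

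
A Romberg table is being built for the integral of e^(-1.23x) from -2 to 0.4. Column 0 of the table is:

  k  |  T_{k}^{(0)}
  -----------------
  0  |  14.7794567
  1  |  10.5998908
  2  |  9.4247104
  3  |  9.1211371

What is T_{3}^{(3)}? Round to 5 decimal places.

9.01904

Richardson extrapolation on the trapezoidal column (denominator 4−1=3):
T_{1}^{(1)} = (4·10.5998908 − 14.7794567) / 3 = 9.2067022
T_{2}^{(1)} = (4·9.4247104 − 10.5998908) / 3 = 9.0329836
T_{3}^{(1)} = (4·9.1211371 − 9.4247104) / 3 = 9.0199460
T_{2}^{(2)} = (16·9.0329836 − 9.2067022) / 15 = 9.0214024
T_{3}^{(2)} = 9.0199460 + (9.0199460 − 9.0329836)/15 = 9.0190768
T_{3}^{(3)} = 9.0190768 + (9.0190768 − 9.0214024)/63 = 9.0190399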